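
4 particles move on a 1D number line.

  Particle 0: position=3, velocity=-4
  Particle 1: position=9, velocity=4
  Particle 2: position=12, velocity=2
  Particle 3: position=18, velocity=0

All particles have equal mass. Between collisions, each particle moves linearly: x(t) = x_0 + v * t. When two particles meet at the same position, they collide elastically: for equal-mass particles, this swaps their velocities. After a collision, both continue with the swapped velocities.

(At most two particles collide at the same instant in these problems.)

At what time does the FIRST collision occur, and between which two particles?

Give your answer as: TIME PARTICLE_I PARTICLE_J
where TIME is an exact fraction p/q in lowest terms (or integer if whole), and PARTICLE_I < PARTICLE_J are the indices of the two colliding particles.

Pair (0,1): pos 3,9 vel -4,4 -> not approaching (rel speed -8 <= 0)
Pair (1,2): pos 9,12 vel 4,2 -> gap=3, closing at 2/unit, collide at t=3/2
Pair (2,3): pos 12,18 vel 2,0 -> gap=6, closing at 2/unit, collide at t=3
Earliest collision: t=3/2 between 1 and 2

Answer: 3/2 1 2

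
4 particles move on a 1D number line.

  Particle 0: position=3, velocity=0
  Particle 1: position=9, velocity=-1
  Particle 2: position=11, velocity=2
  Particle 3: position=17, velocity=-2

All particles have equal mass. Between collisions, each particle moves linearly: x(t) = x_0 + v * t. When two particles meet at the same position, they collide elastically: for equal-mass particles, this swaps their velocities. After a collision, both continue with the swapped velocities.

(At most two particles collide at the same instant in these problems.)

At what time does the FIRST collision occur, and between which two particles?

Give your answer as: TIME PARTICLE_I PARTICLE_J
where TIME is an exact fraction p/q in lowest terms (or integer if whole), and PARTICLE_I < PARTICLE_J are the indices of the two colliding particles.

Answer: 3/2 2 3

Derivation:
Pair (0,1): pos 3,9 vel 0,-1 -> gap=6, closing at 1/unit, collide at t=6
Pair (1,2): pos 9,11 vel -1,2 -> not approaching (rel speed -3 <= 0)
Pair (2,3): pos 11,17 vel 2,-2 -> gap=6, closing at 4/unit, collide at t=3/2
Earliest collision: t=3/2 between 2 and 3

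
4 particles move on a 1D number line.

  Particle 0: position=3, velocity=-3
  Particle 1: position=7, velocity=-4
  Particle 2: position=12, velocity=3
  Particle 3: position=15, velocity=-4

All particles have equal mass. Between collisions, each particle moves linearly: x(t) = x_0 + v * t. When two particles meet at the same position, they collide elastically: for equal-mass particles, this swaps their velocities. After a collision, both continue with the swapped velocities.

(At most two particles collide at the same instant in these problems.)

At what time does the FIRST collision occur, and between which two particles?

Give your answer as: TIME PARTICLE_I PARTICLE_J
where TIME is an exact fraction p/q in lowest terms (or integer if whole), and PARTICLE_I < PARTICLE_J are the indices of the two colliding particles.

Pair (0,1): pos 3,7 vel -3,-4 -> gap=4, closing at 1/unit, collide at t=4
Pair (1,2): pos 7,12 vel -4,3 -> not approaching (rel speed -7 <= 0)
Pair (2,3): pos 12,15 vel 3,-4 -> gap=3, closing at 7/unit, collide at t=3/7
Earliest collision: t=3/7 between 2 and 3

Answer: 3/7 2 3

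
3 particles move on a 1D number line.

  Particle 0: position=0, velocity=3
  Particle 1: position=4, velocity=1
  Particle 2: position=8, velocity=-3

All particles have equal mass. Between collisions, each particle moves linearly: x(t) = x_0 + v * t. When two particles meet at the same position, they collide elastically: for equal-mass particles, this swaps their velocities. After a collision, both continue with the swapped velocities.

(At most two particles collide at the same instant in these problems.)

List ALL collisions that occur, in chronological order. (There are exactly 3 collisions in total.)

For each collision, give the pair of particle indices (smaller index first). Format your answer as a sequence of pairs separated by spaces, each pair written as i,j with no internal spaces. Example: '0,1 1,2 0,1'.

Answer: 1,2 0,1 1,2

Derivation:
Collision at t=1: particles 1 and 2 swap velocities; positions: p0=3 p1=5 p2=5; velocities now: v0=3 v1=-3 v2=1
Collision at t=4/3: particles 0 and 1 swap velocities; positions: p0=4 p1=4 p2=16/3; velocities now: v0=-3 v1=3 v2=1
Collision at t=2: particles 1 and 2 swap velocities; positions: p0=2 p1=6 p2=6; velocities now: v0=-3 v1=1 v2=3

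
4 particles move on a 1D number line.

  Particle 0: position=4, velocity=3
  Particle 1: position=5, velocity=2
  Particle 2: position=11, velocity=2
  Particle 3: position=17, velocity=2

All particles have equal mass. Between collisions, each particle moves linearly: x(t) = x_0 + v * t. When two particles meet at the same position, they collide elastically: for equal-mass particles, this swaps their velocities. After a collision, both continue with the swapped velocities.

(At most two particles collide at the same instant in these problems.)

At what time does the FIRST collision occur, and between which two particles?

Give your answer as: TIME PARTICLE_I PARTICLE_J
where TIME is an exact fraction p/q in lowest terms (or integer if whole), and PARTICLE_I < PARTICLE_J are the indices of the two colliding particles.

Pair (0,1): pos 4,5 vel 3,2 -> gap=1, closing at 1/unit, collide at t=1
Pair (1,2): pos 5,11 vel 2,2 -> not approaching (rel speed 0 <= 0)
Pair (2,3): pos 11,17 vel 2,2 -> not approaching (rel speed 0 <= 0)
Earliest collision: t=1 between 0 and 1

Answer: 1 0 1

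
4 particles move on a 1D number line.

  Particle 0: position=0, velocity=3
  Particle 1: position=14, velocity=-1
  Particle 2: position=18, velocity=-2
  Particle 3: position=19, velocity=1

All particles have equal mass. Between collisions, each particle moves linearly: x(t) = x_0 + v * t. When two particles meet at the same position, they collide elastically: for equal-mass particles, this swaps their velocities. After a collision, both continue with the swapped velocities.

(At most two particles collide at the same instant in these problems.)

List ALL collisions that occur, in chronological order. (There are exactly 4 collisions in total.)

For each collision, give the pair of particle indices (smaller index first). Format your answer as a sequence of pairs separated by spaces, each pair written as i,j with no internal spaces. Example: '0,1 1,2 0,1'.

Collision at t=7/2: particles 0 and 1 swap velocities; positions: p0=21/2 p1=21/2 p2=11 p3=45/2; velocities now: v0=-1 v1=3 v2=-2 v3=1
Collision at t=18/5: particles 1 and 2 swap velocities; positions: p0=52/5 p1=54/5 p2=54/5 p3=113/5; velocities now: v0=-1 v1=-2 v2=3 v3=1
Collision at t=4: particles 0 and 1 swap velocities; positions: p0=10 p1=10 p2=12 p3=23; velocities now: v0=-2 v1=-1 v2=3 v3=1
Collision at t=19/2: particles 2 and 3 swap velocities; positions: p0=-1 p1=9/2 p2=57/2 p3=57/2; velocities now: v0=-2 v1=-1 v2=1 v3=3

Answer: 0,1 1,2 0,1 2,3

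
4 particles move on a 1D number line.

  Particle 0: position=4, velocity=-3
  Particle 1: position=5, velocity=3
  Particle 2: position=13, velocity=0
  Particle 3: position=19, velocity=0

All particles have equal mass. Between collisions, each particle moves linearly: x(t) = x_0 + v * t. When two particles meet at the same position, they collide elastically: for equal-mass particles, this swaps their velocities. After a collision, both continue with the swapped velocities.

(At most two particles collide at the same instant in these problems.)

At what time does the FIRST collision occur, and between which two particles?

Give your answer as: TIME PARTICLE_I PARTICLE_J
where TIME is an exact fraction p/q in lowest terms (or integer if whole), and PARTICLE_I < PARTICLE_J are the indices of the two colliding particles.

Answer: 8/3 1 2

Derivation:
Pair (0,1): pos 4,5 vel -3,3 -> not approaching (rel speed -6 <= 0)
Pair (1,2): pos 5,13 vel 3,0 -> gap=8, closing at 3/unit, collide at t=8/3
Pair (2,3): pos 13,19 vel 0,0 -> not approaching (rel speed 0 <= 0)
Earliest collision: t=8/3 between 1 and 2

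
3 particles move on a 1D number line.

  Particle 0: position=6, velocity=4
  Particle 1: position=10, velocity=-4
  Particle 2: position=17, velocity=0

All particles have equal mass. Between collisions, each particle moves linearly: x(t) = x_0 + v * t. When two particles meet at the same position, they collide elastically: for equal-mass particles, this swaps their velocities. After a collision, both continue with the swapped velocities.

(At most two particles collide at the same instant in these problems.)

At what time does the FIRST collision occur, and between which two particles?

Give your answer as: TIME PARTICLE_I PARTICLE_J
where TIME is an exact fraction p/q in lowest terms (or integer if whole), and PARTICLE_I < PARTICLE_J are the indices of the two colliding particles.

Answer: 1/2 0 1

Derivation:
Pair (0,1): pos 6,10 vel 4,-4 -> gap=4, closing at 8/unit, collide at t=1/2
Pair (1,2): pos 10,17 vel -4,0 -> not approaching (rel speed -4 <= 0)
Earliest collision: t=1/2 between 0 and 1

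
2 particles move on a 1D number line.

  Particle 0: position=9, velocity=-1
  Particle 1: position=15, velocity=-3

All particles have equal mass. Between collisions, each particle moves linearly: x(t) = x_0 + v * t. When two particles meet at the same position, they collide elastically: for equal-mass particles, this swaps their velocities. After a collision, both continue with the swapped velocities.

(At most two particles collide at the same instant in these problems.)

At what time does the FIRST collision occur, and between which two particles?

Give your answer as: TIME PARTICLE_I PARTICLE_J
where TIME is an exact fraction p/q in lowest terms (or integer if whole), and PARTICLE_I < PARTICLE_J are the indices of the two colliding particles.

Pair (0,1): pos 9,15 vel -1,-3 -> gap=6, closing at 2/unit, collide at t=3
Earliest collision: t=3 between 0 and 1

Answer: 3 0 1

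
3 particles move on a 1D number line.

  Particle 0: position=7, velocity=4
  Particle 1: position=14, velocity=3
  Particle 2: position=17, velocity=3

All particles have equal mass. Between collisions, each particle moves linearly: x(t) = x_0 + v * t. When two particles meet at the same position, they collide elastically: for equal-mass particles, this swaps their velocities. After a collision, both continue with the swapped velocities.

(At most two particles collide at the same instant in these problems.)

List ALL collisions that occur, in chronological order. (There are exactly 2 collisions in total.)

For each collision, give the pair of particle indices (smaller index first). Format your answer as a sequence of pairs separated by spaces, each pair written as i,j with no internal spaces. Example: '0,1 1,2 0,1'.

Answer: 0,1 1,2

Derivation:
Collision at t=7: particles 0 and 1 swap velocities; positions: p0=35 p1=35 p2=38; velocities now: v0=3 v1=4 v2=3
Collision at t=10: particles 1 and 2 swap velocities; positions: p0=44 p1=47 p2=47; velocities now: v0=3 v1=3 v2=4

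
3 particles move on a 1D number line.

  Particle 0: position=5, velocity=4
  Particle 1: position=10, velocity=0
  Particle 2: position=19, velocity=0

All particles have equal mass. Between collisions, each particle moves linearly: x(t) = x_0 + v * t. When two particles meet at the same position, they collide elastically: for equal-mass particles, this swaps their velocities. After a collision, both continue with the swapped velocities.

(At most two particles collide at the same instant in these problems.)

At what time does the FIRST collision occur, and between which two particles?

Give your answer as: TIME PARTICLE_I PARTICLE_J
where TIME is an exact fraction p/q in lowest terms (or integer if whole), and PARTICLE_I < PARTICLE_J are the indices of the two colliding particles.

Pair (0,1): pos 5,10 vel 4,0 -> gap=5, closing at 4/unit, collide at t=5/4
Pair (1,2): pos 10,19 vel 0,0 -> not approaching (rel speed 0 <= 0)
Earliest collision: t=5/4 between 0 and 1

Answer: 5/4 0 1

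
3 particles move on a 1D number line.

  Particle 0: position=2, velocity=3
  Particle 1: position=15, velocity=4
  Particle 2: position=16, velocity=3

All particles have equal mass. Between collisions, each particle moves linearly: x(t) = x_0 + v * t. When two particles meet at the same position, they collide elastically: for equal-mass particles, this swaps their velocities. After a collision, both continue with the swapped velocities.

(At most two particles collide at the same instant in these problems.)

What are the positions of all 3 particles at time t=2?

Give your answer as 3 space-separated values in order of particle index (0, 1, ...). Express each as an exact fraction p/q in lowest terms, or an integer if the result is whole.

Answer: 8 22 23

Derivation:
Collision at t=1: particles 1 and 2 swap velocities; positions: p0=5 p1=19 p2=19; velocities now: v0=3 v1=3 v2=4
Advance to t=2 (no further collisions before then); velocities: v0=3 v1=3 v2=4; positions = 8 22 23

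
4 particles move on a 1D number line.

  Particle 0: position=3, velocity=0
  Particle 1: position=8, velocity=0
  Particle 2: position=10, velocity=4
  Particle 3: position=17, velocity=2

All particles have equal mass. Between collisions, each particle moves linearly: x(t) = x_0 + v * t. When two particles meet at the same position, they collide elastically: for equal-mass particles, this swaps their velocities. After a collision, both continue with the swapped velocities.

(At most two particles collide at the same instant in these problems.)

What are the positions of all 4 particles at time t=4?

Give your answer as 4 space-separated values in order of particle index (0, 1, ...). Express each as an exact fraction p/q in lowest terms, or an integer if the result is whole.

Collision at t=7/2: particles 2 and 3 swap velocities; positions: p0=3 p1=8 p2=24 p3=24; velocities now: v0=0 v1=0 v2=2 v3=4
Advance to t=4 (no further collisions before then); velocities: v0=0 v1=0 v2=2 v3=4; positions = 3 8 25 26

Answer: 3 8 25 26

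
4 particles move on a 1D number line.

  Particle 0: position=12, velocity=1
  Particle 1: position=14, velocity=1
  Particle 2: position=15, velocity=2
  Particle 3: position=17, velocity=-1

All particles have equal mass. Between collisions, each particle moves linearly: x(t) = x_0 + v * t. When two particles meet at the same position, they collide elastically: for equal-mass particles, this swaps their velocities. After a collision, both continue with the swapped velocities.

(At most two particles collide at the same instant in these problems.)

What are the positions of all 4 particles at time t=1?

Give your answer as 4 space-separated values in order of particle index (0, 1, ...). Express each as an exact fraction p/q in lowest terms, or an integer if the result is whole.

Collision at t=2/3: particles 2 and 3 swap velocities; positions: p0=38/3 p1=44/3 p2=49/3 p3=49/3; velocities now: v0=1 v1=1 v2=-1 v3=2
Advance to t=1 (no further collisions before then); velocities: v0=1 v1=1 v2=-1 v3=2; positions = 13 15 16 17

Answer: 13 15 16 17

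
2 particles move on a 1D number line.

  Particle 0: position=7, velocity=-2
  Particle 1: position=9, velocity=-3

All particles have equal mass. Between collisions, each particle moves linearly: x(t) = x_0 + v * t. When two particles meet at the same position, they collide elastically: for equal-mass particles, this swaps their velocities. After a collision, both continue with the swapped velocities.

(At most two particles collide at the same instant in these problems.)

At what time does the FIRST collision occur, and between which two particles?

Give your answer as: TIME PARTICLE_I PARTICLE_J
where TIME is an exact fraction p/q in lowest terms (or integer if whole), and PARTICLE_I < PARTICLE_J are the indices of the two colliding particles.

Pair (0,1): pos 7,9 vel -2,-3 -> gap=2, closing at 1/unit, collide at t=2
Earliest collision: t=2 between 0 and 1

Answer: 2 0 1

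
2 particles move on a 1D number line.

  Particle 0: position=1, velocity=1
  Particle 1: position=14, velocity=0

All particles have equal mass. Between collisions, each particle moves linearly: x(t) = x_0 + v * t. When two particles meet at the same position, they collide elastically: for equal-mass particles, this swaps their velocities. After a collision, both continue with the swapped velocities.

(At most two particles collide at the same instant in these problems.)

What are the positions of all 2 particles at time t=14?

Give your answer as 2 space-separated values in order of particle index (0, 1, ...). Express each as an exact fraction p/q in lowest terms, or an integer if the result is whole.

Answer: 14 15

Derivation:
Collision at t=13: particles 0 and 1 swap velocities; positions: p0=14 p1=14; velocities now: v0=0 v1=1
Advance to t=14 (no further collisions before then); velocities: v0=0 v1=1; positions = 14 15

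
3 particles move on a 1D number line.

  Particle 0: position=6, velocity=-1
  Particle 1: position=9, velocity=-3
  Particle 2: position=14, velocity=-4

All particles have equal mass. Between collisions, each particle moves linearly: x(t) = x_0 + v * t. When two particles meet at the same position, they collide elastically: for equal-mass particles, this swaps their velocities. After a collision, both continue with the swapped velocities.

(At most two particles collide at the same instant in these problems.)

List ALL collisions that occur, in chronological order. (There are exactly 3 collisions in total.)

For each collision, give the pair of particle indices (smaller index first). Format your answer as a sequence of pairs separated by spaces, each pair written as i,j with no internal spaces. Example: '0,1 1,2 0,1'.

Answer: 0,1 1,2 0,1

Derivation:
Collision at t=3/2: particles 0 and 1 swap velocities; positions: p0=9/2 p1=9/2 p2=8; velocities now: v0=-3 v1=-1 v2=-4
Collision at t=8/3: particles 1 and 2 swap velocities; positions: p0=1 p1=10/3 p2=10/3; velocities now: v0=-3 v1=-4 v2=-1
Collision at t=5: particles 0 and 1 swap velocities; positions: p0=-6 p1=-6 p2=1; velocities now: v0=-4 v1=-3 v2=-1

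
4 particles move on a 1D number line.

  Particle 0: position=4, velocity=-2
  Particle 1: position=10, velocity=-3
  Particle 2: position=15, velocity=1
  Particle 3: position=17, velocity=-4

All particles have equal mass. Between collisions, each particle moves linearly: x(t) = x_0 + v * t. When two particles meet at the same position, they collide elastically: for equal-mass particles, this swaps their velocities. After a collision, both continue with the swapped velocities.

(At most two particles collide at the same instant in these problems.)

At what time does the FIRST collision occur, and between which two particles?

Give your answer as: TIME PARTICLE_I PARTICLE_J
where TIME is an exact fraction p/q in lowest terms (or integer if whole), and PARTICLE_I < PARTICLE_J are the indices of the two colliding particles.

Pair (0,1): pos 4,10 vel -2,-3 -> gap=6, closing at 1/unit, collide at t=6
Pair (1,2): pos 10,15 vel -3,1 -> not approaching (rel speed -4 <= 0)
Pair (2,3): pos 15,17 vel 1,-4 -> gap=2, closing at 5/unit, collide at t=2/5
Earliest collision: t=2/5 between 2 and 3

Answer: 2/5 2 3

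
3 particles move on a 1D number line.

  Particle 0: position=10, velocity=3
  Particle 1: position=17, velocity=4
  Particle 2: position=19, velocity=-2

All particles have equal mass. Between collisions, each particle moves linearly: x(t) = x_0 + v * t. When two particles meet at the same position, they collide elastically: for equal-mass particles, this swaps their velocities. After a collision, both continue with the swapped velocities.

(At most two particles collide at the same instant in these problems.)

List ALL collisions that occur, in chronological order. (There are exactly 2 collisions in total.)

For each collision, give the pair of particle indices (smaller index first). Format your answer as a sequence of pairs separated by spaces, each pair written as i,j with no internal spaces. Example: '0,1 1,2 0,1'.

Collision at t=1/3: particles 1 and 2 swap velocities; positions: p0=11 p1=55/3 p2=55/3; velocities now: v0=3 v1=-2 v2=4
Collision at t=9/5: particles 0 and 1 swap velocities; positions: p0=77/5 p1=77/5 p2=121/5; velocities now: v0=-2 v1=3 v2=4

Answer: 1,2 0,1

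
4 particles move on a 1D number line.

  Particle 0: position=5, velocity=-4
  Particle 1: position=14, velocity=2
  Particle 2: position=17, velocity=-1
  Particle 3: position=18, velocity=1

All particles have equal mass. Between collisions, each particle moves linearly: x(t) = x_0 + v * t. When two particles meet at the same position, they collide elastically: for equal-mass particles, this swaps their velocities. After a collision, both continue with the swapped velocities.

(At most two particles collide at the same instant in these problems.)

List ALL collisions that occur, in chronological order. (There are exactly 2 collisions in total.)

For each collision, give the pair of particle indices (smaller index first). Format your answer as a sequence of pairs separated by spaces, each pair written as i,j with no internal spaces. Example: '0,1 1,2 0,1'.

Answer: 1,2 2,3

Derivation:
Collision at t=1: particles 1 and 2 swap velocities; positions: p0=1 p1=16 p2=16 p3=19; velocities now: v0=-4 v1=-1 v2=2 v3=1
Collision at t=4: particles 2 and 3 swap velocities; positions: p0=-11 p1=13 p2=22 p3=22; velocities now: v0=-4 v1=-1 v2=1 v3=2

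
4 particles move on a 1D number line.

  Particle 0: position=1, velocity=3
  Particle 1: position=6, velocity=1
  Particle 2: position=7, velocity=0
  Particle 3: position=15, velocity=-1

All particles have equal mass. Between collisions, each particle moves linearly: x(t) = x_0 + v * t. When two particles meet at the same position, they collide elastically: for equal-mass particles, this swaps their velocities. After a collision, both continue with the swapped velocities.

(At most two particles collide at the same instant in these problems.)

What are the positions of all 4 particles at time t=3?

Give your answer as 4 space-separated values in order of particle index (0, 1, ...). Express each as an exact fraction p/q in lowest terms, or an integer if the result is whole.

Collision at t=1: particles 1 and 2 swap velocities; positions: p0=4 p1=7 p2=7 p3=14; velocities now: v0=3 v1=0 v2=1 v3=-1
Collision at t=2: particles 0 and 1 swap velocities; positions: p0=7 p1=7 p2=8 p3=13; velocities now: v0=0 v1=3 v2=1 v3=-1
Collision at t=5/2: particles 1 and 2 swap velocities; positions: p0=7 p1=17/2 p2=17/2 p3=25/2; velocities now: v0=0 v1=1 v2=3 v3=-1
Advance to t=3 (no further collisions before then); velocities: v0=0 v1=1 v2=3 v3=-1; positions = 7 9 10 12

Answer: 7 9 10 12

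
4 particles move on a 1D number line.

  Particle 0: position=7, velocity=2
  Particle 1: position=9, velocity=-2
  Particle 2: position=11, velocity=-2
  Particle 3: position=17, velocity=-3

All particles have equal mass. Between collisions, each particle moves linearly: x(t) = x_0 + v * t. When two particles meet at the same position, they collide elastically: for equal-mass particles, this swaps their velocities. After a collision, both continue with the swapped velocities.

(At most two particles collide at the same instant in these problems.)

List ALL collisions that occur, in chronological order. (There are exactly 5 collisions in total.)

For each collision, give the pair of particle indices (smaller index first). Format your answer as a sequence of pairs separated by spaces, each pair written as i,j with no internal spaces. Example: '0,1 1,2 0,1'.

Collision at t=1/2: particles 0 and 1 swap velocities; positions: p0=8 p1=8 p2=10 p3=31/2; velocities now: v0=-2 v1=2 v2=-2 v3=-3
Collision at t=1: particles 1 and 2 swap velocities; positions: p0=7 p1=9 p2=9 p3=14; velocities now: v0=-2 v1=-2 v2=2 v3=-3
Collision at t=2: particles 2 and 3 swap velocities; positions: p0=5 p1=7 p2=11 p3=11; velocities now: v0=-2 v1=-2 v2=-3 v3=2
Collision at t=6: particles 1 and 2 swap velocities; positions: p0=-3 p1=-1 p2=-1 p3=19; velocities now: v0=-2 v1=-3 v2=-2 v3=2
Collision at t=8: particles 0 and 1 swap velocities; positions: p0=-7 p1=-7 p2=-5 p3=23; velocities now: v0=-3 v1=-2 v2=-2 v3=2

Answer: 0,1 1,2 2,3 1,2 0,1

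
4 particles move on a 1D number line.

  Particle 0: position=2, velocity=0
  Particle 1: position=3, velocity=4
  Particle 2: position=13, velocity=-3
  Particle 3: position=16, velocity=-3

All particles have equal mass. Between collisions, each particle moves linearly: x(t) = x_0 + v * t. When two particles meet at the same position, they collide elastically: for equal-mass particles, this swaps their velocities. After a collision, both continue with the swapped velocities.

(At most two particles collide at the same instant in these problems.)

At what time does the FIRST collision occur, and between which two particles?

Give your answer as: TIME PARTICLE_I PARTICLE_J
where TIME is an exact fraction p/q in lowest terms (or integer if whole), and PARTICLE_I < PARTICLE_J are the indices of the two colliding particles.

Answer: 10/7 1 2

Derivation:
Pair (0,1): pos 2,3 vel 0,4 -> not approaching (rel speed -4 <= 0)
Pair (1,2): pos 3,13 vel 4,-3 -> gap=10, closing at 7/unit, collide at t=10/7
Pair (2,3): pos 13,16 vel -3,-3 -> not approaching (rel speed 0 <= 0)
Earliest collision: t=10/7 between 1 and 2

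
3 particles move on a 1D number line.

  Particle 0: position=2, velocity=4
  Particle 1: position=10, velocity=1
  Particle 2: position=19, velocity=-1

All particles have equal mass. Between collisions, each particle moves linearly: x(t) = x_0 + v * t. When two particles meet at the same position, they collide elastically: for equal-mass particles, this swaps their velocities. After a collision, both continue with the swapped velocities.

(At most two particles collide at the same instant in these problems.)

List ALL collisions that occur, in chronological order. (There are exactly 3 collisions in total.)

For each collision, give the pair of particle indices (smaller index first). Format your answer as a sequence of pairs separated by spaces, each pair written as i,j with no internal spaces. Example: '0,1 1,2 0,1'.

Collision at t=8/3: particles 0 and 1 swap velocities; positions: p0=38/3 p1=38/3 p2=49/3; velocities now: v0=1 v1=4 v2=-1
Collision at t=17/5: particles 1 and 2 swap velocities; positions: p0=67/5 p1=78/5 p2=78/5; velocities now: v0=1 v1=-1 v2=4
Collision at t=9/2: particles 0 and 1 swap velocities; positions: p0=29/2 p1=29/2 p2=20; velocities now: v0=-1 v1=1 v2=4

Answer: 0,1 1,2 0,1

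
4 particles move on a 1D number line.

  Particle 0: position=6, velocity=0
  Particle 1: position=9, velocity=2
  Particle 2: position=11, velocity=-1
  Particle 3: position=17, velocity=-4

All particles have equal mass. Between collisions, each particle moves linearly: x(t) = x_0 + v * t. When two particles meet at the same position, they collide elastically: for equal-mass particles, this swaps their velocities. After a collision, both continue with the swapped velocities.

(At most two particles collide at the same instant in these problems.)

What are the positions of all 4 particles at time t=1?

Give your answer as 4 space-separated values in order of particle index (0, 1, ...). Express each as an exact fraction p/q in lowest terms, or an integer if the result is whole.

Answer: 6 10 11 13

Derivation:
Collision at t=2/3: particles 1 and 2 swap velocities; positions: p0=6 p1=31/3 p2=31/3 p3=43/3; velocities now: v0=0 v1=-1 v2=2 v3=-4
Advance to t=1 (no further collisions before then); velocities: v0=0 v1=-1 v2=2 v3=-4; positions = 6 10 11 13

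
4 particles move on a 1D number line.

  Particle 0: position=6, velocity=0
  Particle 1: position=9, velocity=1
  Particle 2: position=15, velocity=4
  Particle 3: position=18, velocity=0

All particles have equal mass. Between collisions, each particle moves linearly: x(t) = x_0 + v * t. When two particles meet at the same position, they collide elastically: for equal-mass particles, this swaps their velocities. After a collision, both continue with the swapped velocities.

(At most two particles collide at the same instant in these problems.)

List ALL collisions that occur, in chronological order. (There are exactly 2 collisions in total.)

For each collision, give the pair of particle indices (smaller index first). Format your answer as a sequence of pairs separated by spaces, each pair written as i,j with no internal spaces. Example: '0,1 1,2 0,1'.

Answer: 2,3 1,2

Derivation:
Collision at t=3/4: particles 2 and 3 swap velocities; positions: p0=6 p1=39/4 p2=18 p3=18; velocities now: v0=0 v1=1 v2=0 v3=4
Collision at t=9: particles 1 and 2 swap velocities; positions: p0=6 p1=18 p2=18 p3=51; velocities now: v0=0 v1=0 v2=1 v3=4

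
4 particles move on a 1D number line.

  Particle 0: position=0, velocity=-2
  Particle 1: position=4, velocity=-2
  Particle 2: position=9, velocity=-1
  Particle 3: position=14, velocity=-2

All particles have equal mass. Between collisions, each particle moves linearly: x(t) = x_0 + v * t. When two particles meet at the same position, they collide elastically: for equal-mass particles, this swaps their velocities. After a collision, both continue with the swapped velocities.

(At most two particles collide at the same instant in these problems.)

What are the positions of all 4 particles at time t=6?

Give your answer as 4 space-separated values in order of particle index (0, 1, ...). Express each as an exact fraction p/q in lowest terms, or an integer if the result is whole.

Collision at t=5: particles 2 and 3 swap velocities; positions: p0=-10 p1=-6 p2=4 p3=4; velocities now: v0=-2 v1=-2 v2=-2 v3=-1
Advance to t=6 (no further collisions before then); velocities: v0=-2 v1=-2 v2=-2 v3=-1; positions = -12 -8 2 3

Answer: -12 -8 2 3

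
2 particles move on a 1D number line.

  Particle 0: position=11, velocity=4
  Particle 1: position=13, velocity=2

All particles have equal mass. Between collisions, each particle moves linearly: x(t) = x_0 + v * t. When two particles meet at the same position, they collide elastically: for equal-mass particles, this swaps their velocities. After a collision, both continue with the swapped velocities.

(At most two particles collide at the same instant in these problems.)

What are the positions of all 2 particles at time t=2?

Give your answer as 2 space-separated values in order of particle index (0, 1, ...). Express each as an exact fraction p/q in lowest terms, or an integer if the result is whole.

Answer: 17 19

Derivation:
Collision at t=1: particles 0 and 1 swap velocities; positions: p0=15 p1=15; velocities now: v0=2 v1=4
Advance to t=2 (no further collisions before then); velocities: v0=2 v1=4; positions = 17 19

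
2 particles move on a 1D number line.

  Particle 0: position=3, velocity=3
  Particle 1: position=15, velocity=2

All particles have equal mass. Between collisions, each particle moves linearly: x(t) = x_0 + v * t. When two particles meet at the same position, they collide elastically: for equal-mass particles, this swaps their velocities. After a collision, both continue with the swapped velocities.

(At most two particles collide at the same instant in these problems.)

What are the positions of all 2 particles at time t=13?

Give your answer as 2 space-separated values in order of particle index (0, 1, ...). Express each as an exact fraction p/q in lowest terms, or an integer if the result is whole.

Collision at t=12: particles 0 and 1 swap velocities; positions: p0=39 p1=39; velocities now: v0=2 v1=3
Advance to t=13 (no further collisions before then); velocities: v0=2 v1=3; positions = 41 42

Answer: 41 42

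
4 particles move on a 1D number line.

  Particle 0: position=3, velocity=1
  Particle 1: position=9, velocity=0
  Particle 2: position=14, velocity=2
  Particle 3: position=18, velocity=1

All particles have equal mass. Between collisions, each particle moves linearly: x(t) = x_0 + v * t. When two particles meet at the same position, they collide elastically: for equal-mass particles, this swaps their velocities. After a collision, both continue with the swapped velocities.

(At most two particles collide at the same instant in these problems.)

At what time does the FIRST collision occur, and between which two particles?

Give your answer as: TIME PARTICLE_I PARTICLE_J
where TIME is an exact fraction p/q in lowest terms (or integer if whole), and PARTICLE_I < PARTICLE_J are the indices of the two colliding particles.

Pair (0,1): pos 3,9 vel 1,0 -> gap=6, closing at 1/unit, collide at t=6
Pair (1,2): pos 9,14 vel 0,2 -> not approaching (rel speed -2 <= 0)
Pair (2,3): pos 14,18 vel 2,1 -> gap=4, closing at 1/unit, collide at t=4
Earliest collision: t=4 between 2 and 3

Answer: 4 2 3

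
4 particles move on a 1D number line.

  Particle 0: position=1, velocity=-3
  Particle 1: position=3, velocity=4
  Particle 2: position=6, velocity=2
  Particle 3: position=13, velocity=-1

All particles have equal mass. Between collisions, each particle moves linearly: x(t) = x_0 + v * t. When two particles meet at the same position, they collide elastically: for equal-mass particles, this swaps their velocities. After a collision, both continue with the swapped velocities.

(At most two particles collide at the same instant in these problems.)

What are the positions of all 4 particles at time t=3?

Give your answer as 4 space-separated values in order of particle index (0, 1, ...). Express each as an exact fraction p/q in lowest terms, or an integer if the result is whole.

Answer: -8 10 12 15

Derivation:
Collision at t=3/2: particles 1 and 2 swap velocities; positions: p0=-7/2 p1=9 p2=9 p3=23/2; velocities now: v0=-3 v1=2 v2=4 v3=-1
Collision at t=2: particles 2 and 3 swap velocities; positions: p0=-5 p1=10 p2=11 p3=11; velocities now: v0=-3 v1=2 v2=-1 v3=4
Collision at t=7/3: particles 1 and 2 swap velocities; positions: p0=-6 p1=32/3 p2=32/3 p3=37/3; velocities now: v0=-3 v1=-1 v2=2 v3=4
Advance to t=3 (no further collisions before then); velocities: v0=-3 v1=-1 v2=2 v3=4; positions = -8 10 12 15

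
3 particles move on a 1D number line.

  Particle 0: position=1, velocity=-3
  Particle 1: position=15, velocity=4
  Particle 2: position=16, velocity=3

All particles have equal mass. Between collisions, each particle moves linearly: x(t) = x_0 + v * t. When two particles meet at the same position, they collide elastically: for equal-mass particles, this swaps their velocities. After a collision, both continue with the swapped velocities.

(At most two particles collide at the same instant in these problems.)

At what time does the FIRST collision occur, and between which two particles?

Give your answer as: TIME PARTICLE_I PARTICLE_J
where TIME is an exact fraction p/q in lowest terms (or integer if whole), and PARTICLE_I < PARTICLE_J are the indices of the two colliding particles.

Answer: 1 1 2

Derivation:
Pair (0,1): pos 1,15 vel -3,4 -> not approaching (rel speed -7 <= 0)
Pair (1,2): pos 15,16 vel 4,3 -> gap=1, closing at 1/unit, collide at t=1
Earliest collision: t=1 between 1 and 2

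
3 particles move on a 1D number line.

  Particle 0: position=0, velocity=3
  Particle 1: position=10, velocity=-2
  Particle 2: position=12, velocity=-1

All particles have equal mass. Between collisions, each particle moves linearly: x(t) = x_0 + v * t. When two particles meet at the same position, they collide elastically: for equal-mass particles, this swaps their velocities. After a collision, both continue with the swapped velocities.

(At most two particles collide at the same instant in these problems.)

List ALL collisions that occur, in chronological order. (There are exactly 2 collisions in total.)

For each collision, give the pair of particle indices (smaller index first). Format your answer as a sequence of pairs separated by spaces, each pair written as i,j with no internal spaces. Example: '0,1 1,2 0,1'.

Answer: 0,1 1,2

Derivation:
Collision at t=2: particles 0 and 1 swap velocities; positions: p0=6 p1=6 p2=10; velocities now: v0=-2 v1=3 v2=-1
Collision at t=3: particles 1 and 2 swap velocities; positions: p0=4 p1=9 p2=9; velocities now: v0=-2 v1=-1 v2=3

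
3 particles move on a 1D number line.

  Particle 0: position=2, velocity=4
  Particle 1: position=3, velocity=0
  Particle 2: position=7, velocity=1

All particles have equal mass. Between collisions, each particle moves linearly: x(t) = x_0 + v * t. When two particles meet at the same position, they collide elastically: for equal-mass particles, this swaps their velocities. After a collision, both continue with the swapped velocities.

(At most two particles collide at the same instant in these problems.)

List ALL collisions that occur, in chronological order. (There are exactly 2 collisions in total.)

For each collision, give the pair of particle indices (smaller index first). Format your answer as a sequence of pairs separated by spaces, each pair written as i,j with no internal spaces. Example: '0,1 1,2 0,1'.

Collision at t=1/4: particles 0 and 1 swap velocities; positions: p0=3 p1=3 p2=29/4; velocities now: v0=0 v1=4 v2=1
Collision at t=5/3: particles 1 and 2 swap velocities; positions: p0=3 p1=26/3 p2=26/3; velocities now: v0=0 v1=1 v2=4

Answer: 0,1 1,2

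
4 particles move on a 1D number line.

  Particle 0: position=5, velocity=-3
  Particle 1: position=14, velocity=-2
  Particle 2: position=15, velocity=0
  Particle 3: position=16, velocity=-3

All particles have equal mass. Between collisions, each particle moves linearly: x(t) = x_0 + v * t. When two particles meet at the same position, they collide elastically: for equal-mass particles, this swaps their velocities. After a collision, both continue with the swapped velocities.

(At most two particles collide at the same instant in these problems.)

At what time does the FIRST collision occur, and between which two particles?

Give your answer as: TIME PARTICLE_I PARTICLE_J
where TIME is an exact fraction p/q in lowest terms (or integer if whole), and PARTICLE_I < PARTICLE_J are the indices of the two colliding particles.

Pair (0,1): pos 5,14 vel -3,-2 -> not approaching (rel speed -1 <= 0)
Pair (1,2): pos 14,15 vel -2,0 -> not approaching (rel speed -2 <= 0)
Pair (2,3): pos 15,16 vel 0,-3 -> gap=1, closing at 3/unit, collide at t=1/3
Earliest collision: t=1/3 between 2 and 3

Answer: 1/3 2 3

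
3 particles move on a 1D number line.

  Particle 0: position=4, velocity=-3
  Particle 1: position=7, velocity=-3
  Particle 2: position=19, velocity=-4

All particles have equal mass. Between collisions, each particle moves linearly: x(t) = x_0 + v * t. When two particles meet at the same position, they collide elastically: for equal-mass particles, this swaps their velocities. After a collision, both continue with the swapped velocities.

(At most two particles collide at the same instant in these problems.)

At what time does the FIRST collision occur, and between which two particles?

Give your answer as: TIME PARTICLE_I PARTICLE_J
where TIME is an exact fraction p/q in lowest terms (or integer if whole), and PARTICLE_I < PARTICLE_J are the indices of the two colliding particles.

Pair (0,1): pos 4,7 vel -3,-3 -> not approaching (rel speed 0 <= 0)
Pair (1,2): pos 7,19 vel -3,-4 -> gap=12, closing at 1/unit, collide at t=12
Earliest collision: t=12 between 1 and 2

Answer: 12 1 2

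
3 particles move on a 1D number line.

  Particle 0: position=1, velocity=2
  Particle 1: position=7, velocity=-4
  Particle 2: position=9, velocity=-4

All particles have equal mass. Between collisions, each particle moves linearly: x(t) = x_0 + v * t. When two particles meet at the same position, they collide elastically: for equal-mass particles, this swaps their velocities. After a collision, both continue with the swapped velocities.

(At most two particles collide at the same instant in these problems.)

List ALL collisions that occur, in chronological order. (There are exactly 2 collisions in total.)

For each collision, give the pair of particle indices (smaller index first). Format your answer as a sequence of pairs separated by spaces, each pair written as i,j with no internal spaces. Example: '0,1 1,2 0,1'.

Collision at t=1: particles 0 and 1 swap velocities; positions: p0=3 p1=3 p2=5; velocities now: v0=-4 v1=2 v2=-4
Collision at t=4/3: particles 1 and 2 swap velocities; positions: p0=5/3 p1=11/3 p2=11/3; velocities now: v0=-4 v1=-4 v2=2

Answer: 0,1 1,2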